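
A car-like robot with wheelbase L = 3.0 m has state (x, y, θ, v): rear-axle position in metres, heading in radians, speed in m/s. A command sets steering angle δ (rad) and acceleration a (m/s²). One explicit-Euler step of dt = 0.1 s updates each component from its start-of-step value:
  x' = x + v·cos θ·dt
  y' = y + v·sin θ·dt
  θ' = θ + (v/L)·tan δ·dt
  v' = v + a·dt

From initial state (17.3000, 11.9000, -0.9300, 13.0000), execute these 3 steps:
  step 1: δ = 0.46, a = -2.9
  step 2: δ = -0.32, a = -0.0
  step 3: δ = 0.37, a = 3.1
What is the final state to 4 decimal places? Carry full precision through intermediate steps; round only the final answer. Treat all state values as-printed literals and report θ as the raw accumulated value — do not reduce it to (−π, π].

after step 1 (δ=0.46, a=-2.9): (18.077184, 10.857894, -0.715306, 12.710000)
after step 2 (δ=-0.32, a=-0.0): (19.036653, 10.024311, -0.855704, 12.710000)
after step 3 (δ=0.37, a=3.1): (19.870031, 9.064664, -0.691379, 13.020000)

(19.8700, 9.0647, -0.6914, 13.0200)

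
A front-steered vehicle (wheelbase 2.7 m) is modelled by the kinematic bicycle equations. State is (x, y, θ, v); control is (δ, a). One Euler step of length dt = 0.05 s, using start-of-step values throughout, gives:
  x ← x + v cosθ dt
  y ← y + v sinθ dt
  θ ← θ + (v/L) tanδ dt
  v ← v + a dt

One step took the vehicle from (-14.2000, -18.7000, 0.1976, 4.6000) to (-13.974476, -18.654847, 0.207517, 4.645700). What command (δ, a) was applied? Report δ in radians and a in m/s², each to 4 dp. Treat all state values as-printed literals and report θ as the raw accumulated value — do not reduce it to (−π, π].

a = (v'−v)/dt = (0.045700)/0.05 = 0.9140
Δθ = θ'−θ = 0.009917;  (v·dt/L) = 4.6000·0.05/2.7 = 0.085185
tan δ = Δθ·L/(v·dt) = 0.116417  →  δ = 0.1159

δ = 0.1159, a = 0.9140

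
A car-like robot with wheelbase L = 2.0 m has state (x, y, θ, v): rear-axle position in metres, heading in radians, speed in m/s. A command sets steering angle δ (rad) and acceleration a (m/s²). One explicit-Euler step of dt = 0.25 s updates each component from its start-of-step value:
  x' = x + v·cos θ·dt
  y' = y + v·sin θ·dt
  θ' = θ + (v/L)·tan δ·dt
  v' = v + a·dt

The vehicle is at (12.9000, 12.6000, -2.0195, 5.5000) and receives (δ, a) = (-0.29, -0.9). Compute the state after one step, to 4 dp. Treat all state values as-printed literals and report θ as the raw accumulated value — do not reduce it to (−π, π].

x' = 12.9000 + 5.5000·cos(-2.0195)·0.25 = 12.3035
y' = 12.6000 + 5.5000·sin(-2.0195)·0.25 = 11.3611
θ' = -2.0195 + (5.5000/2.0)·tan(-0.29)·0.25 = -2.2247
v' = 5.5000 − 0.9000·0.25 = 5.2750

(12.3035, 11.3611, -2.2247, 5.2750)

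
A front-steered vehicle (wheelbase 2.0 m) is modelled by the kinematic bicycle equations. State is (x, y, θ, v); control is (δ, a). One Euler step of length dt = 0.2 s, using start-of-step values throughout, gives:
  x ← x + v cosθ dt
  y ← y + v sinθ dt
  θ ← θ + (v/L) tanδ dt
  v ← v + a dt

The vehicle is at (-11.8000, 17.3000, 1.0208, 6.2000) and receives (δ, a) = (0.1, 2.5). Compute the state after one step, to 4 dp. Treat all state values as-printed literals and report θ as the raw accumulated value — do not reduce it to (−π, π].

(-11.1519, 18.3571, 1.0830, 6.7000)

x' = -11.8000 + 6.2000·cos(1.0208)·0.2 = -11.1519
y' = 17.3000 + 6.2000·sin(1.0208)·0.2 = 18.3571
θ' = 1.0208 + (6.2000/2.0)·tan(0.1)·0.2 = 1.0830
v' = 6.2000 + 2.5000·0.2 = 6.7000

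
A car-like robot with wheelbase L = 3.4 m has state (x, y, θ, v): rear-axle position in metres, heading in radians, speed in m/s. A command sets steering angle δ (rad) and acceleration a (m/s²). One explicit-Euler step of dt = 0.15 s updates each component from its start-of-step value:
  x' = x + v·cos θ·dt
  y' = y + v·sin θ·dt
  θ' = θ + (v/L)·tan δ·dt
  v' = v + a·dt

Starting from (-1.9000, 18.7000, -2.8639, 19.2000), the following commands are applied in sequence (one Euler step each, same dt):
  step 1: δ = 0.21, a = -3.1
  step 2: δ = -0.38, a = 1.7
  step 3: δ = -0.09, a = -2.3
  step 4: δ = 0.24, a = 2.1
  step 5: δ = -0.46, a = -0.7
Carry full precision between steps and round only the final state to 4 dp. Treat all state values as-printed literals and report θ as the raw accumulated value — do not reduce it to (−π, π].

after step 1 (δ=0.21, a=-3.1): (-4.669669, 17.910484, -2.683356, 18.735000)
after step 2 (δ=-0.38, a=1.7): (-7.189996, 16.667321, -3.013488, 18.990000)
after step 3 (δ=-0.09, a=-2.3): (-10.015155, 16.303412, -3.089094, 18.645000)
after step 4 (δ=0.24, a=2.1): (-12.808052, 16.156653, -2.887796, 18.960000)
after step 5 (δ=-0.46, a=-0.7): (-15.560948, 15.442580, -3.302225, 18.855000)

(-15.5609, 15.4426, -3.3022, 18.8550)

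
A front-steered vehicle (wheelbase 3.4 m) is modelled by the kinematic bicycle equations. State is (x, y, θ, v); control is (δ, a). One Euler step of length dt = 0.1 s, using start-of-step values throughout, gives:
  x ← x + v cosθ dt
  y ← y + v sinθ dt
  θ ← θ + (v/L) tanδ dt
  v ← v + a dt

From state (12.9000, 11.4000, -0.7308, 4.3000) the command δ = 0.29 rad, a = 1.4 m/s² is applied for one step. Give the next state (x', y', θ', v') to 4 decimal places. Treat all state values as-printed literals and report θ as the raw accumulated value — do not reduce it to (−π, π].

(13.2202, 11.1130, -0.6931, 4.4400)

x' = 12.9000 + 4.3000·cos(-0.7308)·0.1 = 13.2202
y' = 11.4000 + 4.3000·sin(-0.7308)·0.1 = 11.1130
θ' = -0.7308 + (4.3000/3.4)·tan(0.29)·0.1 = -0.6931
v' = 4.3000 + 1.4000·0.1 = 4.4400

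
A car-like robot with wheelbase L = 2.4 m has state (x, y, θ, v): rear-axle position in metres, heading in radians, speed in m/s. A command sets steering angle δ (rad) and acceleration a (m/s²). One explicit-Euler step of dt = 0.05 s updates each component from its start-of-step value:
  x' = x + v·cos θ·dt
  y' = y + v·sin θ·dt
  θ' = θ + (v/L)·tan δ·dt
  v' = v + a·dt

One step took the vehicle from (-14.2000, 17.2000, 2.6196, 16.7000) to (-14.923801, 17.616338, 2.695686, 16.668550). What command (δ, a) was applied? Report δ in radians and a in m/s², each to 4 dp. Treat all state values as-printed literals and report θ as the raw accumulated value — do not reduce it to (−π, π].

a = (v'−v)/dt = (-0.031450)/0.05 = -0.6290
Δθ = θ'−θ = 0.076086;  (v·dt/L) = 16.7000·0.05/2.4 = 0.347917
tan δ = Δθ·L/(v·dt) = 0.218690  →  δ = 0.2153

δ = 0.2153, a = -0.6290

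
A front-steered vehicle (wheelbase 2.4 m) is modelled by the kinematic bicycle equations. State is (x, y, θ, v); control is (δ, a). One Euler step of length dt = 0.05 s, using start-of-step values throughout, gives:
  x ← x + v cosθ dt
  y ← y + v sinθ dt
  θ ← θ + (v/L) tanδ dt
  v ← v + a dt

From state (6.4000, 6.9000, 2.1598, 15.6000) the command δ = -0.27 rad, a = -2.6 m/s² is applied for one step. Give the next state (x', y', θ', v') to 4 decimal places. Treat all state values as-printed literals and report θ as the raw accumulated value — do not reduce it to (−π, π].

(5.9667, 7.5486, 2.0699, 15.4700)

x' = 6.4000 + 15.6000·cos(2.1598)·0.05 = 5.9667
y' = 6.9000 + 15.6000·sin(2.1598)·0.05 = 7.5486
θ' = 2.1598 + (15.6000/2.4)·tan(-0.27)·0.05 = 2.0699
v' = 15.6000 − 2.6000·0.05 = 15.4700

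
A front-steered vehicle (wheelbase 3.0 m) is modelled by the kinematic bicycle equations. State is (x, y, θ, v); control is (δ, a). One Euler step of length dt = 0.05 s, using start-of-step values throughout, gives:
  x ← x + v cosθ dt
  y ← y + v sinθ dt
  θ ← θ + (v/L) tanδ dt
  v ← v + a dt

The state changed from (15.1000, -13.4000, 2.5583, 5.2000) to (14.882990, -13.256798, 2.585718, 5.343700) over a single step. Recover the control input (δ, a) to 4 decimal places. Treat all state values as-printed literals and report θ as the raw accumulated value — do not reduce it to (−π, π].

a = (v'−v)/dt = (0.143700)/0.05 = 2.8740
Δθ = θ'−θ = 0.027418;  (v·dt/L) = 5.2000·0.05/3.0 = 0.086667
tan δ = Δθ·L/(v·dt) = 0.316362  →  δ = 0.3064

δ = 0.3064, a = 2.8740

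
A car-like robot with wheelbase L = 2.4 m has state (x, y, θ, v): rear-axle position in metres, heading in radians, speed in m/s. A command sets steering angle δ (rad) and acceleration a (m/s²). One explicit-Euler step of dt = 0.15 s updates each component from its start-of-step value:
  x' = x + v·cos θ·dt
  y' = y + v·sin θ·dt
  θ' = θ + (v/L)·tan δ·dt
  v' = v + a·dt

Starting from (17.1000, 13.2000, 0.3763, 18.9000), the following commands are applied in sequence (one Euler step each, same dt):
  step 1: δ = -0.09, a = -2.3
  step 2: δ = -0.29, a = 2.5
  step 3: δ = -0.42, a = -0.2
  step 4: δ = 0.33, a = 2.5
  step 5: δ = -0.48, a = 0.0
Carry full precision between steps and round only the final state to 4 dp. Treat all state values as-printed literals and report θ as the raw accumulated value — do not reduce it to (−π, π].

after step 1 (δ=-0.09, a=-2.3): (19.736637, 14.241811, 0.269700, 18.555000)
after step 2 (δ=-0.29, a=2.5): (22.419275, 14.983385, -0.076366, 18.930000)
after step 3 (δ=-0.42, a=-0.2): (25.250500, 14.766755, -0.604717, 18.900000)
after step 4 (δ=0.33, a=2.5): (27.582749, 13.154974, -0.200110, 19.275000)
after step 5 (δ=-0.48, a=0.0): (30.416303, 12.580260, -0.827283, 19.275000)

(30.4163, 12.5803, -0.8273, 19.2750)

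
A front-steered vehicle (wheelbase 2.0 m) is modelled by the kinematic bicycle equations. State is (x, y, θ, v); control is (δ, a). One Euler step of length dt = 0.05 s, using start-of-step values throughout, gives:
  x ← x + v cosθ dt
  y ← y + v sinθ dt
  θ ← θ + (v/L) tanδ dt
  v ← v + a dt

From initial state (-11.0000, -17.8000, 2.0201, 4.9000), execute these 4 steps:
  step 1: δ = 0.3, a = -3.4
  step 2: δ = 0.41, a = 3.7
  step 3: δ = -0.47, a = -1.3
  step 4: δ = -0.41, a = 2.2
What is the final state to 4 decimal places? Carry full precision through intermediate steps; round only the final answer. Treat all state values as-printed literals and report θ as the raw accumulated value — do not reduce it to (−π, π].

(-11.4543, -16.9439, 1.9943, 4.9600)

after step 1 (δ=0.3, a=-3.4): (-11.106413, -17.579316, 2.057994, 4.730000)
after step 2 (δ=0.41, a=3.7): (-11.217131, -17.370333, 2.109389, 4.915000)
after step 3 (δ=-0.47, a=-1.3): (-11.343183, -17.159374, 2.046973, 4.850000)
after step 4 (δ=-0.41, a=2.2): (-11.454341, -16.943851, 1.994273, 4.960000)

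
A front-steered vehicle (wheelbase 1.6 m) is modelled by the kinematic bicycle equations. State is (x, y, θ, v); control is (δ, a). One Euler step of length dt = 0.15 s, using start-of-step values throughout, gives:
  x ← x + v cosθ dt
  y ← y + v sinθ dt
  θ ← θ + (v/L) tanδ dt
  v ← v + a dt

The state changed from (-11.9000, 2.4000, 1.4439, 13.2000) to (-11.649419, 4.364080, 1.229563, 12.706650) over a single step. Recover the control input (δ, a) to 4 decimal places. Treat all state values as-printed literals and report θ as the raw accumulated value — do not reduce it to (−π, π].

δ = -0.1715, a = -3.2890

a = (v'−v)/dt = (-0.493350)/0.15 = -3.2890
Δθ = θ'−θ = -0.214337;  (v·dt/L) = 13.2000·0.15/1.6 = 1.237500
tan δ = Δθ·L/(v·dt) = -0.173202  →  δ = -0.1715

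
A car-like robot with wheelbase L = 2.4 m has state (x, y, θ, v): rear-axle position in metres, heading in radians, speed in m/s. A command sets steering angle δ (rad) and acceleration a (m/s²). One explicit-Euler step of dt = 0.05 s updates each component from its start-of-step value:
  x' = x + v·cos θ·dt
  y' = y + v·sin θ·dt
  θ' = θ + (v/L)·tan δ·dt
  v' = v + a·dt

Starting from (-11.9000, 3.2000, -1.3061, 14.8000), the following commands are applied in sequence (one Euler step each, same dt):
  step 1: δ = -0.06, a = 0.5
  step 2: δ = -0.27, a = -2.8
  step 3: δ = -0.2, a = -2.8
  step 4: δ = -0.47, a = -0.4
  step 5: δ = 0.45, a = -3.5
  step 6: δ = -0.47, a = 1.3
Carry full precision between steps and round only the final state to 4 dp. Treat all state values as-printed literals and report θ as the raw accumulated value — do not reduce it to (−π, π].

after step 1 (δ=-0.06, a=0.5): (-11.706404, 2.485773, -1.324622, 14.825000)
after step 2 (δ=-0.27, a=-2.8): (-11.525765, 1.766870, -1.410100, 14.685000)
after step 3 (δ=-0.2, a=-2.8): (-11.408281, 1.042080, -1.472117, 14.545000)
after step 4 (δ=-0.47, a=-0.4): (-11.336633, 0.318368, -1.626041, 14.525000)
after step 5 (δ=0.45, a=-3.5): (-11.376734, -0.406774, -1.479867, 14.350000)
after step 6 (δ=-0.47, a=1.3): (-11.311581, -1.121310, -1.631727, 14.415000)

(-11.3116, -1.1213, -1.6317, 14.4150)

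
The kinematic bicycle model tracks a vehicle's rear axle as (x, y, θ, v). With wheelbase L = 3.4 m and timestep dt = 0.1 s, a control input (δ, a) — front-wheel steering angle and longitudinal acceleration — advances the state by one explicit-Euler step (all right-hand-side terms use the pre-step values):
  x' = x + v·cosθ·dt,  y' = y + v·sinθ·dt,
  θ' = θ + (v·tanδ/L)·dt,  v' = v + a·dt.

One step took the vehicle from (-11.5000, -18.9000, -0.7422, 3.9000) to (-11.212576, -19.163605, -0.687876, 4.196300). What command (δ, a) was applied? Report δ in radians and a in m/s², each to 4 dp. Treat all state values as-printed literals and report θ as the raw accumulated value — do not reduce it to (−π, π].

a = (v'−v)/dt = (0.296300)/0.1 = 2.9630
Δθ = θ'−θ = 0.054324;  (v·dt/L) = 3.9000·0.1/3.4 = 0.114706
tan δ = Δθ·L/(v·dt) = 0.473594  →  δ = 0.4423

δ = 0.4423, a = 2.9630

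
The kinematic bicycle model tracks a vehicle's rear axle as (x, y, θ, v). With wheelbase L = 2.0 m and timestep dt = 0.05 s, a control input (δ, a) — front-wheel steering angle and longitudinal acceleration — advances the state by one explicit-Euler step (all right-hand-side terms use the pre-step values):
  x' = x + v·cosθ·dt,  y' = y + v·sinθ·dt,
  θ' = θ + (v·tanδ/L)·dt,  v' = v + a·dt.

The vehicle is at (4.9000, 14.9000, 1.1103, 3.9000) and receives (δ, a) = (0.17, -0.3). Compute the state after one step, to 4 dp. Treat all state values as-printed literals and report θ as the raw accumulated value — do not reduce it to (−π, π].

(4.9867, 15.0747, 1.1270, 3.8850)

x' = 4.9000 + 3.9000·cos(1.1103)·0.05 = 4.9867
y' = 14.9000 + 3.9000·sin(1.1103)·0.05 = 15.0747
θ' = 1.1103 + (3.9000/2.0)·tan(0.17)·0.05 = 1.1270
v' = 3.9000 − 0.3000·0.05 = 3.8850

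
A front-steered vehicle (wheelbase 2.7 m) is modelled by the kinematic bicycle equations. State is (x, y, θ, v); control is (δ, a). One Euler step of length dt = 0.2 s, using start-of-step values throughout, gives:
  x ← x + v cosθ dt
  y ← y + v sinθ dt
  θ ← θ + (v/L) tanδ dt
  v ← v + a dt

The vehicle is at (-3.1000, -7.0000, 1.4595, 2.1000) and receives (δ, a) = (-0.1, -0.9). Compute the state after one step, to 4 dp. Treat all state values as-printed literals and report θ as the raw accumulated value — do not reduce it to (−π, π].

(-3.0534, -6.5826, 1.4439, 1.9200)

x' = -3.1000 + 2.1000·cos(1.4595)·0.2 = -3.0534
y' = -7.0000 + 2.1000·sin(1.4595)·0.2 = -6.5826
θ' = 1.4595 + (2.1000/2.7)·tan(-0.1)·0.2 = 1.4439
v' = 2.1000 − 0.9000·0.2 = 1.9200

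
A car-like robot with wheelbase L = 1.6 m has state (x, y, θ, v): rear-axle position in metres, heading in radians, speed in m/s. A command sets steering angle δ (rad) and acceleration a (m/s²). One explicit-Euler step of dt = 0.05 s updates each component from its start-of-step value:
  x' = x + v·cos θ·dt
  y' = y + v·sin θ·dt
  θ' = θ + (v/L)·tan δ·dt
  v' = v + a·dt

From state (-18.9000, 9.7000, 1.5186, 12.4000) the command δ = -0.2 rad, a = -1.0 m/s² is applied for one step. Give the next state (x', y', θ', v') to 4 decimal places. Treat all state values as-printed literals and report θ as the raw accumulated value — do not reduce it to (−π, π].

(-18.8677, 10.3192, 1.4400, 12.3500)

x' = -18.9000 + 12.4000·cos(1.5186)·0.05 = -18.8677
y' = 9.7000 + 12.4000·sin(1.5186)·0.05 = 10.3192
θ' = 1.5186 + (12.4000/1.6)·tan(-0.2)·0.05 = 1.4400
v' = 12.4000 − 1.0000·0.05 = 12.3500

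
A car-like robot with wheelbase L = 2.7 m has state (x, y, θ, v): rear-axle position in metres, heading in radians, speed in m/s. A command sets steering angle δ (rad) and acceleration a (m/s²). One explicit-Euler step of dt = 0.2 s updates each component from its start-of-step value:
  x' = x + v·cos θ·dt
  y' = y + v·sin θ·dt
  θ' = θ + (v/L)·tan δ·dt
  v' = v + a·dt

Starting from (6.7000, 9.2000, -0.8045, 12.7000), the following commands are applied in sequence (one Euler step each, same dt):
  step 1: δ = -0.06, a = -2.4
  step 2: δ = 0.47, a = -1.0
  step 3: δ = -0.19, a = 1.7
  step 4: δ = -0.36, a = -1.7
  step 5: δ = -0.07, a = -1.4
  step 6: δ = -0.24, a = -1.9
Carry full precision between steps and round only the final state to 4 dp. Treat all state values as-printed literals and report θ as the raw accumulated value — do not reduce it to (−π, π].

(17.1160, -0.6194, -1.1923, 11.3600)

after step 1 (δ=-0.06, a=-2.4): (8.461418, 7.369971, -0.861012, 12.220000)
after step 2 (δ=0.47, a=-1.0): (10.054099, 5.516190, -0.401209, 12.020000)
after step 3 (δ=-0.19, a=1.7): (12.267196, 4.577352, -0.572445, 12.360000)
after step 4 (δ=-0.36, a=-1.7): (14.345108, 3.238297, -0.917063, 12.020000)
after step 5 (δ=-0.07, a=-1.4): (15.807111, 1.329957, -0.979491, 11.740000)
after step 6 (δ=-0.24, a=-1.9): (17.115993, -0.619384, -1.192303, 11.360000)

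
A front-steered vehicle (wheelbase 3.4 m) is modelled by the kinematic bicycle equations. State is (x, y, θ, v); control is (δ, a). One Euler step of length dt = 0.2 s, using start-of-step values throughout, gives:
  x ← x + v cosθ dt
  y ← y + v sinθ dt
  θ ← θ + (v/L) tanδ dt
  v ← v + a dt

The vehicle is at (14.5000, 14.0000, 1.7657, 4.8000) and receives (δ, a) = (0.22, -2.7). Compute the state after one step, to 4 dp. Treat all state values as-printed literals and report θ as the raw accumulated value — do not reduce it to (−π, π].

x' = 14.5000 + 4.8000·cos(1.7657)·0.2 = 14.3141
y' = 14.0000 + 4.8000·sin(1.7657)·0.2 = 14.9418
θ' = 1.7657 + (4.8000/3.4)·tan(0.22)·0.2 = 1.8288
v' = 4.8000 − 2.7000·0.2 = 4.2600

(14.3141, 14.9418, 1.8288, 4.2600)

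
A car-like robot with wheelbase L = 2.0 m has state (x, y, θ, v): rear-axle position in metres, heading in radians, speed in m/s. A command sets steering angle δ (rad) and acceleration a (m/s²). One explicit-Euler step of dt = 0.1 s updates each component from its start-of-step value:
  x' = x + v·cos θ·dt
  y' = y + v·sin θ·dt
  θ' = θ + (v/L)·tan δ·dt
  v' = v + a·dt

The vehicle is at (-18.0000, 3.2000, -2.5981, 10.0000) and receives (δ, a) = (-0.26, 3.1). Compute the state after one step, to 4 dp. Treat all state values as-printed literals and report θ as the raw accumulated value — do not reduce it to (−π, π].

x' = -18.0000 + 10.0000·cos(-2.5981)·0.1 = -18.8559
y' = 3.2000 + 10.0000·sin(-2.5981)·0.1 = 2.6829
θ' = -2.5981 + (10.0000/2.0)·tan(-0.26)·0.1 = -2.7311
v' = 10.0000 + 3.1000·0.1 = 10.3100

(-18.8559, 2.6829, -2.7311, 10.3100)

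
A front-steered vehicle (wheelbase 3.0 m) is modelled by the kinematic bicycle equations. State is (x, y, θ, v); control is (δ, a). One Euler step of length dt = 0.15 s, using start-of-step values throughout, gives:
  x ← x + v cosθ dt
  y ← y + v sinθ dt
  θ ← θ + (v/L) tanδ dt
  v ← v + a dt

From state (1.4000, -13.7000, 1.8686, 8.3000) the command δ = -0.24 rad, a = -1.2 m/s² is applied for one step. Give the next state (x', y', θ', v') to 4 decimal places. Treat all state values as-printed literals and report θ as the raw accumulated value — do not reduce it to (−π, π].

(1.0347, -12.5098, 1.7670, 8.1200)

x' = 1.4000 + 8.3000·cos(1.8686)·0.15 = 1.0347
y' = -13.7000 + 8.3000·sin(1.8686)·0.15 = -12.5098
θ' = 1.8686 + (8.3000/3.0)·tan(-0.24)·0.15 = 1.7670
v' = 8.3000 − 1.2000·0.15 = 8.1200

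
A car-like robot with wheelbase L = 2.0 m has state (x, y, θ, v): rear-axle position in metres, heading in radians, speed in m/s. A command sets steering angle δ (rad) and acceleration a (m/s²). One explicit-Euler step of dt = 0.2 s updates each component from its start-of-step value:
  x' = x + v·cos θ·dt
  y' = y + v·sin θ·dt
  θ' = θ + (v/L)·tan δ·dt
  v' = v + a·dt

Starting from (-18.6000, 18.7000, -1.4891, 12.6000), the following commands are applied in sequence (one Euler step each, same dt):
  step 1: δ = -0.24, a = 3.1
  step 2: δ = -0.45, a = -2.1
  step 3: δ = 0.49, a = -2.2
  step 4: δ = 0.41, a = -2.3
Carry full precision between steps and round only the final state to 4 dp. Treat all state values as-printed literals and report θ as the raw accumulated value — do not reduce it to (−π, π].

(-21.3860, 9.5210, -1.2161, 11.9000)

after step 1 (δ=-0.24, a=3.1): (-18.394354, 16.188405, -1.797443, 13.220000)
after step 2 (δ=-0.45, a=-2.1): (-18.988491, 13.612024, -2.436042, 12.800000)
after step 3 (δ=0.49, a=-2.2): (-20.937302, 11.951984, -1.753305, 12.360000)
after step 4 (δ=0.41, a=-2.3): (-21.385963, 9.521040, -1.216101, 11.900000)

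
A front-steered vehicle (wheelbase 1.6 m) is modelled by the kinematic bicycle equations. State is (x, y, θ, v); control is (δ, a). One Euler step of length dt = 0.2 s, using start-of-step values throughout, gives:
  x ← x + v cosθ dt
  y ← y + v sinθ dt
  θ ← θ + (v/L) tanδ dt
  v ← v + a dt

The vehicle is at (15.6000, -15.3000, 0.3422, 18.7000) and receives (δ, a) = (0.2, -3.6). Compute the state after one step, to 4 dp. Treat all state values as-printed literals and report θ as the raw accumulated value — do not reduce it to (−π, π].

x' = 15.6000 + 18.7000·cos(0.3422)·0.2 = 19.1231
y' = -15.3000 + 18.7000·sin(0.3422)·0.2 = -14.0450
θ' = 0.3422 + (18.7000/1.6)·tan(0.2)·0.2 = 0.8160
v' = 18.7000 − 3.6000·0.2 = 17.9800

(19.1231, -14.0450, 0.8160, 17.9800)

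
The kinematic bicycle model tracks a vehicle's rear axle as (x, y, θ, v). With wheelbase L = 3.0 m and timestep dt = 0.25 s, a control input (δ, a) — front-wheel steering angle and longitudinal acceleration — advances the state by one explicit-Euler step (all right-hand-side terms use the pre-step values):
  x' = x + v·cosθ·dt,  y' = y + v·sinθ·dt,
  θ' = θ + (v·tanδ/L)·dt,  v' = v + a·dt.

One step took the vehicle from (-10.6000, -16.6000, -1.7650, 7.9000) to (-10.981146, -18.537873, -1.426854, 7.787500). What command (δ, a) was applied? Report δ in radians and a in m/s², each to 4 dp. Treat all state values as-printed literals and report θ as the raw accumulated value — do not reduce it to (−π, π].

δ = 0.4745, a = -0.4500

a = (v'−v)/dt = (-0.112500)/0.25 = -0.4500
Δθ = θ'−θ = 0.338146;  (v·dt/L) = 7.9000·0.25/3.0 = 0.658333
tan δ = Δθ·L/(v·dt) = 0.513639  →  δ = 0.4745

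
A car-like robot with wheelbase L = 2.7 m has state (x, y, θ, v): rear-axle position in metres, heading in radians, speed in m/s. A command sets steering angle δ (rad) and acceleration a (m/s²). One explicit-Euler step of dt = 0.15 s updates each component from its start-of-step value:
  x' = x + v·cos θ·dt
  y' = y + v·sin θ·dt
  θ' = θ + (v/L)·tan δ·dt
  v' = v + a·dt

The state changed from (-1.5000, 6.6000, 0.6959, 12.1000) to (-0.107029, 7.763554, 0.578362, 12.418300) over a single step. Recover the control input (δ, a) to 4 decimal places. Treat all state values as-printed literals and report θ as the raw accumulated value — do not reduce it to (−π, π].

δ = -0.1731, a = 2.1220

a = (v'−v)/dt = (0.318300)/0.15 = 2.1220
Δθ = θ'−θ = -0.117538;  (v·dt/L) = 12.1000·0.15/2.7 = 0.672222
tan δ = Δθ·L/(v·dt) = -0.174850  →  δ = -0.1731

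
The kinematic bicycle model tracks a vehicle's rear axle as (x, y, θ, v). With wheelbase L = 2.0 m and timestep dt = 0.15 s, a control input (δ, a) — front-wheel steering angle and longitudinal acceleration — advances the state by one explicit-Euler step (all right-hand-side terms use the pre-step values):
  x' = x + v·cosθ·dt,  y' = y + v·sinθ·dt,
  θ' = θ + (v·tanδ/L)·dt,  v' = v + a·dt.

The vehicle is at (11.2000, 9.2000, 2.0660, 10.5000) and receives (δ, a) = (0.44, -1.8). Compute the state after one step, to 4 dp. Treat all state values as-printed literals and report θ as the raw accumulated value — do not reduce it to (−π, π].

(10.4515, 10.5858, 2.4367, 10.2300)

x' = 11.2000 + 10.5000·cos(2.0660)·0.15 = 10.4515
y' = 9.2000 + 10.5000·sin(2.0660)·0.15 = 10.5858
θ' = 2.0660 + (10.5000/2.0)·tan(0.44)·0.15 = 2.4367
v' = 10.5000 − 1.8000·0.15 = 10.2300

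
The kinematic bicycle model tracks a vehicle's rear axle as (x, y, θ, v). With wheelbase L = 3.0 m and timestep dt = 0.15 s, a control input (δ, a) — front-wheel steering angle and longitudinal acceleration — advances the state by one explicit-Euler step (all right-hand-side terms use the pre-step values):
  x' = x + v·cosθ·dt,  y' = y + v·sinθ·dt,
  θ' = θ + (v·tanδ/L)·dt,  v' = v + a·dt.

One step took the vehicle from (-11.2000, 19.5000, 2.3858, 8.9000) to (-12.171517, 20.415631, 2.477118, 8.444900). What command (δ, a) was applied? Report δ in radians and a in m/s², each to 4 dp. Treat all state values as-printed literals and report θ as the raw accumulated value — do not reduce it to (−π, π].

δ = 0.2024, a = -3.0340

a = (v'−v)/dt = (-0.455100)/0.15 = -3.0340
Δθ = θ'−θ = 0.091318;  (v·dt/L) = 8.9000·0.15/3.0 = 0.445000
tan δ = Δθ·L/(v·dt) = 0.205209  →  δ = 0.2024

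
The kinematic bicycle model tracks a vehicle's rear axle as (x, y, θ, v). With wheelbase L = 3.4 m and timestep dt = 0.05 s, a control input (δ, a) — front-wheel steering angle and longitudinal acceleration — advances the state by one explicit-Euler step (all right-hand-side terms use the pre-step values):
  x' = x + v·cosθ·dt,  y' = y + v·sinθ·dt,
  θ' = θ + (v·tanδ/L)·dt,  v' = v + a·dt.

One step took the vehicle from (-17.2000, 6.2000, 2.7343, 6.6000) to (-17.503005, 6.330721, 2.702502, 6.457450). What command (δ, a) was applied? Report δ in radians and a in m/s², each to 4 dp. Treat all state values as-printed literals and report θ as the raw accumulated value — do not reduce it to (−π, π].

a = (v'−v)/dt = (-0.142550)/0.05 = -2.8510
Δθ = θ'−θ = -0.031798;  (v·dt/L) = 6.6000·0.05/3.4 = 0.097059
tan δ = Δθ·L/(v·dt) = -0.327616  →  δ = -0.3166

δ = -0.3166, a = -2.8510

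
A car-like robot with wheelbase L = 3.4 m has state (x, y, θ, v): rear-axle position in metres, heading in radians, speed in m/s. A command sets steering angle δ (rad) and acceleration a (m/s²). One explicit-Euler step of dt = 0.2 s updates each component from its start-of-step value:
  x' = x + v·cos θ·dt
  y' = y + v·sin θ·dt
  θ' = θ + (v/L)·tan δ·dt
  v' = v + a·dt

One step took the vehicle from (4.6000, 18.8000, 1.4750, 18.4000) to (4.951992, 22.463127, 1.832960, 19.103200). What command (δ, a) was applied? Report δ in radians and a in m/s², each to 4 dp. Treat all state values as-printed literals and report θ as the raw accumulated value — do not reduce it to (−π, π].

a = (v'−v)/dt = (0.703200)/0.2 = 3.5160
Δθ = θ'−θ = 0.357960;  (v·dt/L) = 18.4000·0.2/3.4 = 1.082353
tan δ = Δθ·L/(v·dt) = 0.330724  →  δ = 0.3194

δ = 0.3194, a = 3.5160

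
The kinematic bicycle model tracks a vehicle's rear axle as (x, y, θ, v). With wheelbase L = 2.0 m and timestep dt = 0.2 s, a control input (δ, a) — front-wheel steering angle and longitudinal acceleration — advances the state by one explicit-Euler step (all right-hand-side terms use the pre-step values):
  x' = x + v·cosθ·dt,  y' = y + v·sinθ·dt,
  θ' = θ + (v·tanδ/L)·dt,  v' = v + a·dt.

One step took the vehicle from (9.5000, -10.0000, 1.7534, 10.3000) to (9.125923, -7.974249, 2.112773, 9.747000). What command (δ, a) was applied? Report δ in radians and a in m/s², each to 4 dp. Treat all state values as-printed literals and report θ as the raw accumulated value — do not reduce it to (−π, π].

a = (v'−v)/dt = (-0.553000)/0.2 = -2.7650
Δθ = θ'−θ = 0.359373;  (v·dt/L) = 10.3000·0.2/2.0 = 1.030000
tan δ = Δθ·L/(v·dt) = 0.348906  →  δ = 0.3357

δ = 0.3357, a = -2.7650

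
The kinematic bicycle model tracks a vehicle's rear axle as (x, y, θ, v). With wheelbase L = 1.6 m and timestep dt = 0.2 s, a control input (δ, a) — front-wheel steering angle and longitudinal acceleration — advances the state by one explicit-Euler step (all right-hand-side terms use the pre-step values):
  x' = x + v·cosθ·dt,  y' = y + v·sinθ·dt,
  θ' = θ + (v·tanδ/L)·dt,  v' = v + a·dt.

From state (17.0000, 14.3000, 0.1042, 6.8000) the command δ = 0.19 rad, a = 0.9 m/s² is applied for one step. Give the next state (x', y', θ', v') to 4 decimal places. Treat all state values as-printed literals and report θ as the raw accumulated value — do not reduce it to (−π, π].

(18.3526, 14.4415, 0.2677, 6.9800)

x' = 17.0000 + 6.8000·cos(0.1042)·0.2 = 18.3526
y' = 14.3000 + 6.8000·sin(0.1042)·0.2 = 14.4415
θ' = 0.1042 + (6.8000/1.6)·tan(0.19)·0.2 = 0.2677
v' = 6.8000 + 0.9000·0.2 = 6.9800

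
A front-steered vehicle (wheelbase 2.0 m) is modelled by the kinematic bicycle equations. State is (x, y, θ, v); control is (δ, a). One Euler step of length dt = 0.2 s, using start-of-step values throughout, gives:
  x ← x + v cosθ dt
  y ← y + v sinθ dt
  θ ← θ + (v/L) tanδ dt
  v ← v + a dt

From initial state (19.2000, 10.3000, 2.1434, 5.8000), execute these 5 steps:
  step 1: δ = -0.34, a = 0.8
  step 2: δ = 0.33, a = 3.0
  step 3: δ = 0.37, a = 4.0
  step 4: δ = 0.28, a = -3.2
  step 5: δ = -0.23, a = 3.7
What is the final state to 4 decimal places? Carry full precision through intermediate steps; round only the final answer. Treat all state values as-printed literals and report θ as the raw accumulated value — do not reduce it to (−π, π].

(15.1938, 15.1717, 2.4511, 7.4600)

after step 1 (δ=-0.34, a=0.8): (18.571486, 11.274972, 1.938233, 5.960000)
after step 2 (δ=0.33, a=3.0): (18.143291, 12.387408, 2.142377, 6.560000)
after step 3 (δ=0.37, a=4.0): (17.433548, 13.490861, 2.396816, 7.360000)
after step 4 (δ=0.28, a=-3.2): (16.351276, 14.488594, 2.608456, 6.720000)
after step 5 (δ=-0.23, a=3.7): (15.193801, 15.171665, 2.451111, 7.460000)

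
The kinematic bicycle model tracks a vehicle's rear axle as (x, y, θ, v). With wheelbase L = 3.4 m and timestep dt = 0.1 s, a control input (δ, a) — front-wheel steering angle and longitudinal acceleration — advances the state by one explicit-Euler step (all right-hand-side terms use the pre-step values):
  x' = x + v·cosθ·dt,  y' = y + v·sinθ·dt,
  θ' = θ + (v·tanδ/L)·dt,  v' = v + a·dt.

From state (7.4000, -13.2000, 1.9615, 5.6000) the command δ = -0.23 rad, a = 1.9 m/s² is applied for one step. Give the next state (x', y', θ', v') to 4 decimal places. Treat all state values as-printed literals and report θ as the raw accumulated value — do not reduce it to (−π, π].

(7.1867, -12.6822, 1.9229, 5.7900)

x' = 7.4000 + 5.6000·cos(1.9615)·0.1 = 7.1867
y' = -13.2000 + 5.6000·sin(1.9615)·0.1 = -12.6822
θ' = 1.9615 + (5.6000/3.4)·tan(-0.23)·0.1 = 1.9229
v' = 5.6000 + 1.9000·0.1 = 5.7900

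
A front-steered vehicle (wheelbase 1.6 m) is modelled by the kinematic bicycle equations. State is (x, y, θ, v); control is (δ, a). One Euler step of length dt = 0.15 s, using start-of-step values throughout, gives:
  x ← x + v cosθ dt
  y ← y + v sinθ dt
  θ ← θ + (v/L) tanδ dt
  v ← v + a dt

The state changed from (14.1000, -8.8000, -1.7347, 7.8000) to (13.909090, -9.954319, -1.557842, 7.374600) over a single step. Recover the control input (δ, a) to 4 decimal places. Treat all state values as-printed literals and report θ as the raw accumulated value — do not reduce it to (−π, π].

a = (v'−v)/dt = (-0.425400)/0.15 = -2.8360
Δθ = θ'−θ = 0.176858;  (v·dt/L) = 7.8000·0.15/1.6 = 0.731250
tan δ = Δθ·L/(v·dt) = 0.241857  →  δ = 0.2373

δ = 0.2373, a = -2.8360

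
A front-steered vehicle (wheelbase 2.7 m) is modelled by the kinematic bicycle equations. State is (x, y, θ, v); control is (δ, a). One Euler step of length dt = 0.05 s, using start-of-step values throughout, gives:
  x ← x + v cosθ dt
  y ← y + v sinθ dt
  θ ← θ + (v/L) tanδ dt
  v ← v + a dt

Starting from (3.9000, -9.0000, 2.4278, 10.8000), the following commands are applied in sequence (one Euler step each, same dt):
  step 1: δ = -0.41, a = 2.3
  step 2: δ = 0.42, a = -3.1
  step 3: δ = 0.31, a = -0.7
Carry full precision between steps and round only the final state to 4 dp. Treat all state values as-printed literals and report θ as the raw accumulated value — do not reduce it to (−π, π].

after step 1 (δ=-0.41, a=2.3): (3.491823, -8.646459, 2.340874, 10.915000)
after step 2 (δ=0.42, a=-3.1): (3.111876, -8.254689, 2.431139, 10.760000)
after step 3 (δ=0.31, a=-0.7): (2.704037, -7.903817, 2.494968, 10.725000)

(2.7040, -7.9038, 2.4950, 10.7250)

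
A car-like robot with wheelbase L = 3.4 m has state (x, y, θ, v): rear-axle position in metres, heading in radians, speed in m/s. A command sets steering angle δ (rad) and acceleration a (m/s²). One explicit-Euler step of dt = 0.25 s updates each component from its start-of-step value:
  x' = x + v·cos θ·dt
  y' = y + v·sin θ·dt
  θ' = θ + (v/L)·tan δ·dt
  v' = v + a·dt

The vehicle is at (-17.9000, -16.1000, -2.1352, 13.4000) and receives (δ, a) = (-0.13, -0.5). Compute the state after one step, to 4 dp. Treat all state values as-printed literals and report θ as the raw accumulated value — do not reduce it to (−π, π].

(-19.6920, -18.9304, -2.2640, 13.2750)

x' = -17.9000 + 13.4000·cos(-2.1352)·0.25 = -19.6920
y' = -16.1000 + 13.4000·sin(-2.1352)·0.25 = -18.9304
θ' = -2.1352 + (13.4000/3.4)·tan(-0.13)·0.25 = -2.2640
v' = 13.4000 − 0.5000·0.25 = 13.2750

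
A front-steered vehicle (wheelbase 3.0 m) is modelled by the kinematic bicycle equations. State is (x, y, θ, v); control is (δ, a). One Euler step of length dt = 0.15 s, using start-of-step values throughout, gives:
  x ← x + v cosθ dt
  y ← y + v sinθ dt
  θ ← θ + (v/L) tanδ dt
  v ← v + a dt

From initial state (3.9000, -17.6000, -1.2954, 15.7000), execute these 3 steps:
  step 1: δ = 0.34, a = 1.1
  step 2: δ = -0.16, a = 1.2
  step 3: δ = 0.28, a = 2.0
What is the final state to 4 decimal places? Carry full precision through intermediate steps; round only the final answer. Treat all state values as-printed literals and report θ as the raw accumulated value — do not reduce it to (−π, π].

after step 1 (δ=0.34, a=1.1): (4.540391, -19.866258, -1.017717, 15.865000)
after step 2 (δ=-0.16, a=1.2): (5.790499, -21.891213, -1.145731, 16.045000)
after step 3 (δ=0.28, a=2.0): (6.782995, -24.083790, -0.915040, 16.345000)

(6.7830, -24.0838, -0.9150, 16.3450)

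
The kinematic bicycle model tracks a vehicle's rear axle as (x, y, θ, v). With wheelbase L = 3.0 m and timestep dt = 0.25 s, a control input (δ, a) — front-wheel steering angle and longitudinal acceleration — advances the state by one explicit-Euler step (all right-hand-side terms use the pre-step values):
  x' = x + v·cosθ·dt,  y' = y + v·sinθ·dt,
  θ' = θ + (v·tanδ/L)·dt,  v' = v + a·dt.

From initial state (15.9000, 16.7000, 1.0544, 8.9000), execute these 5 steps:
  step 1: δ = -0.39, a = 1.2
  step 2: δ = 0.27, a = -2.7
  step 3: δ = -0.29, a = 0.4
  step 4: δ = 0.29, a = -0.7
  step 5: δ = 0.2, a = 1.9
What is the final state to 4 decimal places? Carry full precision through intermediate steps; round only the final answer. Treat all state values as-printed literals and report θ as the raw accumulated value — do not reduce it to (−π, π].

after step 1 (δ=-0.39, a=1.2): (16.998593, 18.634869, 0.749534, 9.200000)
after step 2 (δ=0.27, a=-2.7): (18.682207, 20.201854, 0.961716, 8.525000)
after step 3 (δ=-0.29, a=0.4): (19.901525, 21.949851, 0.749718, 8.625000)
after step 4 (δ=0.29, a=-0.7): (21.479643, 23.419190, 0.964202, 8.450000)
after step 5 (δ=0.2, a=1.9): (22.683921, 25.154808, 1.106944, 8.925000)

(22.6839, 25.1548, 1.1069, 8.9250)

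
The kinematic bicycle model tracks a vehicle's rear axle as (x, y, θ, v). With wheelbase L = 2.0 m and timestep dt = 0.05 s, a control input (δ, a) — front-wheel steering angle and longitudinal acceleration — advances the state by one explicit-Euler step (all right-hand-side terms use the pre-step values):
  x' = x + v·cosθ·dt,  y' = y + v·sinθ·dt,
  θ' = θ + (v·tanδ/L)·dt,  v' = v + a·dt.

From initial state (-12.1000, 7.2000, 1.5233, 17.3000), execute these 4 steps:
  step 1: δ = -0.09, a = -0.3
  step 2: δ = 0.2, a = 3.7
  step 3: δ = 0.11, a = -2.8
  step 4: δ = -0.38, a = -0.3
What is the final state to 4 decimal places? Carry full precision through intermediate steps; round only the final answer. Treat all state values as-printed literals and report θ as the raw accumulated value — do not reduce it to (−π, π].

(-12.0279, 10.6640, 1.4471, 17.3150)

after step 1 (δ=-0.09, a=-0.3): (-12.058931, 8.064025, 1.484270, 17.285000)
after step 2 (δ=0.2, a=3.7): (-11.984244, 8.925041, 1.571866, 17.470000)
after step 3 (δ=0.11, a=-2.8): (-11.985178, 9.798541, 1.620103, 17.330000)
after step 4 (δ=-0.38, a=-0.3): (-12.027884, 10.663988, 1.447057, 17.315000)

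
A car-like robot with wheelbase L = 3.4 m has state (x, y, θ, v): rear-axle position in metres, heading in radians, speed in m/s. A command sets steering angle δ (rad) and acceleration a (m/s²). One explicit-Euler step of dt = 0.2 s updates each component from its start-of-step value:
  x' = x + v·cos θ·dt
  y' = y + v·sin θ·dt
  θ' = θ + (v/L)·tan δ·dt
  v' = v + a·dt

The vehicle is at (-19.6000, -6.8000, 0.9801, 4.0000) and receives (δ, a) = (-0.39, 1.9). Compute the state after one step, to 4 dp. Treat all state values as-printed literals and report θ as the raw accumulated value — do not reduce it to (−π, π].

(-19.1544, -6.1356, 0.8834, 4.3800)

x' = -19.6000 + 4.0000·cos(0.9801)·0.2 = -19.1544
y' = -6.8000 + 4.0000·sin(0.9801)·0.2 = -6.1356
θ' = 0.9801 + (4.0000/3.4)·tan(-0.39)·0.2 = 0.8834
v' = 4.0000 + 1.9000·0.2 = 4.3800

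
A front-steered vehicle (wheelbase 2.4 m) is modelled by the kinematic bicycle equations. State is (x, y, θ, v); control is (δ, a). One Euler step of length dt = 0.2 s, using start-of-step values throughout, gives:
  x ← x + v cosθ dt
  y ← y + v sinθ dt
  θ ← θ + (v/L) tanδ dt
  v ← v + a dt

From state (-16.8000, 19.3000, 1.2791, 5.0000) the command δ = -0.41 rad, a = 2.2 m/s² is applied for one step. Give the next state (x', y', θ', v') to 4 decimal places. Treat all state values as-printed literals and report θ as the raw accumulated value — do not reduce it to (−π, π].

x' = -16.8000 + 5.0000·cos(1.2791)·0.2 = -16.5124
y' = 19.3000 + 5.0000·sin(1.2791)·0.2 = 20.2578
θ' = 1.2791 + (5.0000/2.4)·tan(-0.41)·0.2 = 1.0980
v' = 5.0000 + 2.2000·0.2 = 5.4400

(-16.5124, 20.2578, 1.0980, 5.4400)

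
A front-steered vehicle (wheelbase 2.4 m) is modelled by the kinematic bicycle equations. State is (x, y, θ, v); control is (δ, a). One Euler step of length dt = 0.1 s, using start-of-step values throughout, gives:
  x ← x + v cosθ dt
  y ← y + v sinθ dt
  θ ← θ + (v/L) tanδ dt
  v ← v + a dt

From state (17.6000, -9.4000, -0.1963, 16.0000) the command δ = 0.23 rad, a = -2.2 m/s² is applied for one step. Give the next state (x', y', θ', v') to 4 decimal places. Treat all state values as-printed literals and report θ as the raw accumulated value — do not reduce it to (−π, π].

(19.1693, -9.7121, -0.0402, 15.7800)

x' = 17.6000 + 16.0000·cos(-0.1963)·0.1 = 19.1693
y' = -9.4000 + 16.0000·sin(-0.1963)·0.1 = -9.7121
θ' = -0.1963 + (16.0000/2.4)·tan(0.23)·0.1 = -0.0402
v' = 16.0000 − 2.2000·0.1 = 15.7800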